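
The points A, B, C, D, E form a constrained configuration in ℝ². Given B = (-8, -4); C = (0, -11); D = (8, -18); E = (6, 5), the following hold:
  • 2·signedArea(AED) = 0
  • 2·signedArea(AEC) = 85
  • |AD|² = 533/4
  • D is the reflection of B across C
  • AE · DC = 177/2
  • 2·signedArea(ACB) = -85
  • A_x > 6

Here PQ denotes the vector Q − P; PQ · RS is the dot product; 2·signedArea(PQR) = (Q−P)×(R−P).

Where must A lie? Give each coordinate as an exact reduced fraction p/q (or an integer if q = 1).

1. A_x = 7  [2·signedArea(AED) = 0 ∩ 2·signedArea(AEC) = 85]
2. A_y = -13/2  [2·signedArea(AED) = 0 ∩ 2·signedArea(AEC) = 85]
   → A = (7, -13/2)

A = (7, -13/2)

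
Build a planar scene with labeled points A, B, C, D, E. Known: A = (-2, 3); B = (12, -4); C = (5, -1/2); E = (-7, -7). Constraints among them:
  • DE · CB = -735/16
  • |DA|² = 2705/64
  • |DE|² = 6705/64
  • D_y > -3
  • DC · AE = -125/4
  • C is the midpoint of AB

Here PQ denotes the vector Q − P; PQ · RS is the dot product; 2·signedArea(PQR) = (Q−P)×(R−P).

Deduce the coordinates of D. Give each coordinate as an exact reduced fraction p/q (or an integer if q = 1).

1. D_x = 2  [DC · AE = -125/4 ∩ DE · CB = -735/16]
2. D_y = -17/8  [DC · AE = -125/4 ∩ DE · CB = -735/16]
   → D = (2, -17/8)

D = (2, -17/8)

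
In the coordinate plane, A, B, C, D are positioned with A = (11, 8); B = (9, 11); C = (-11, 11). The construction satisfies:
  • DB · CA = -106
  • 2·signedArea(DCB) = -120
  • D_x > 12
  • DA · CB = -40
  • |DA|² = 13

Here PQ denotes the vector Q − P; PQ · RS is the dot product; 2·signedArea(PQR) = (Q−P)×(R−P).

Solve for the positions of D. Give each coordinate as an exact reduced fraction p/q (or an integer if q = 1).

D = (13, 5)

1. D_x = 13  [DA · CB = -40 ∩ 2·signedArea(DCB) = -120]
2. D_y = 5  [DA · CB = -40 ∩ 2·signedArea(DCB) = -120]
   → D = (13, 5)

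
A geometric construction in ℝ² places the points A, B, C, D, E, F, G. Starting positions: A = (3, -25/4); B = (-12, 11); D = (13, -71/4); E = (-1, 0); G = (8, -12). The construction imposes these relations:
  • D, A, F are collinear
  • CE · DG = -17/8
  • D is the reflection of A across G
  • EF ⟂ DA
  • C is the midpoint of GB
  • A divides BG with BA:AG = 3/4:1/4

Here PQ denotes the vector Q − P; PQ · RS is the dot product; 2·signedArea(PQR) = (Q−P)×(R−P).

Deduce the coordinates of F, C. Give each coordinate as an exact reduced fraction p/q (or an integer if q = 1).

1. F_x = -1688/929  [D, A, F are collinear ∩ EF ⟂ DA]
2. F_y = -660/929  [D, A, F are collinear ∩ EF ⟂ DA]
   → F = (-1688/929, -660/929)
3. C_x = -2  [C is the midpoint of GB]
4. C_y = -1/2  [C is the midpoint of GB]
   → C = (-2, -1/2)

C = (-2, -1/2)
F = (-1688/929, -660/929)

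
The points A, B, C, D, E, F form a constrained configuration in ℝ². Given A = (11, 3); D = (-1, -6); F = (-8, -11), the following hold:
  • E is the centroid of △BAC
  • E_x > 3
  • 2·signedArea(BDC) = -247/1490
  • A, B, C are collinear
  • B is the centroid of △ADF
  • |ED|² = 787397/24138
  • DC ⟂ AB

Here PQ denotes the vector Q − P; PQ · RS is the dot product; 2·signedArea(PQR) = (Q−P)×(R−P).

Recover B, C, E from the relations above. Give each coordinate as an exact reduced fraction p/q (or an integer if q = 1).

B = (2/3, -14/3)
C = (-1559/1490, -8847/1490)
E = (47473/13410, -33991/13410)

1. B_x = 2/3  [B is the centroid of △ADF]
2. B_y = -14/3  [B is the centroid of △ADF]
   → B = (2/3, -14/3)
3. C_x = -1559/1490  [A, B, C are collinear ∩ DC ⟂ AB]
4. C_y = -8847/1490  [A, B, C are collinear ∩ DC ⟂ AB]
   → C = (-1559/1490, -8847/1490)
5. E_x = 47473/13410  [E is the centroid of △BAC]
6. E_y = -33991/13410  [E is the centroid of △BAC]
   → E = (47473/13410, -33991/13410)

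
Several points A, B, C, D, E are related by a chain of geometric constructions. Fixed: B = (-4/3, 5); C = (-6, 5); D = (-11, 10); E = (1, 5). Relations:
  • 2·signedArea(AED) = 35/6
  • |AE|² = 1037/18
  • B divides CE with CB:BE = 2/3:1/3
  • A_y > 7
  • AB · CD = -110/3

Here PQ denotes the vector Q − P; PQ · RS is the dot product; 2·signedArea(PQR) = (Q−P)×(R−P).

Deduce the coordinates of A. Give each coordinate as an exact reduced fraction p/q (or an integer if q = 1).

1. A_x = -37/6  [2·signedArea(AED) = 35/6 ∩ AB · CD = -110/3]
2. A_y = 15/2  [2·signedArea(AED) = 35/6 ∩ AB · CD = -110/3]
   → A = (-37/6, 15/2)

A = (-37/6, 15/2)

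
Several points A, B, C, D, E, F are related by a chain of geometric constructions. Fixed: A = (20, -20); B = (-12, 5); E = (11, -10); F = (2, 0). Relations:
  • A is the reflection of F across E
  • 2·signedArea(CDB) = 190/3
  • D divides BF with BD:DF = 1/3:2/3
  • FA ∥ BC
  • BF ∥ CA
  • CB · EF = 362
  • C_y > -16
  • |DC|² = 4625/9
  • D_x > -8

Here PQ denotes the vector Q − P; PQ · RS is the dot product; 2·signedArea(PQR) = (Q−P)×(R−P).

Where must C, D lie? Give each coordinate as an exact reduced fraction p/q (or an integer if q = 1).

1. C_x = 6  [BF ∥ CA ∩ FA ∥ BC]
2. C_y = -15  [BF ∥ CA ∩ FA ∥ BC]
   → C = (6, -15)
3. D_x = -22/3  [D divides BF with BD:DF = 1/3:2/3]
4. D_y = 10/3  [D divides BF with BD:DF = 1/3:2/3]
   → D = (-22/3, 10/3)

C = (6, -15)
D = (-22/3, 10/3)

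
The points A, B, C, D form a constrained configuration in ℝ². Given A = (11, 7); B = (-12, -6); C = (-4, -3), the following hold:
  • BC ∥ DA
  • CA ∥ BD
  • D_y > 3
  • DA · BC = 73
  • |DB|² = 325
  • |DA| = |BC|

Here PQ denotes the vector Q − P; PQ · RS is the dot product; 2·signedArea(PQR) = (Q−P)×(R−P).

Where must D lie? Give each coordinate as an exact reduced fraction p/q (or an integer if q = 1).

D = (3, 4)

1. D_x = 3  [BC ∥ DA ∩ CA ∥ BD]
2. D_y = 4  [BC ∥ DA ∩ CA ∥ BD]
   → D = (3, 4)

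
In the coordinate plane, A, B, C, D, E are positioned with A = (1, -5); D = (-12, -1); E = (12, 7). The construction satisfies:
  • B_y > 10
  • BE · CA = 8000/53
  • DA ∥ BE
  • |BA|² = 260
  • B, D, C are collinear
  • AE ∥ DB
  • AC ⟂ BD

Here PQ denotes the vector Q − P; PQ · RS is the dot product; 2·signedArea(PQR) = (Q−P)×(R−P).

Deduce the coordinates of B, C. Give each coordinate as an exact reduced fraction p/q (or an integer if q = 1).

B = (-1, 11)
C = (-427/53, 175/53)

1. B_x = -1  [DA ∥ BE ∩ AE ∥ DB]
2. B_y = 11  [DA ∥ BE ∩ AE ∥ DB]
   → B = (-1, 11)
3. C_x = -427/53  [B, D, C are collinear ∩ AC ⟂ BD]
4. C_y = 175/53  [B, D, C are collinear ∩ AC ⟂ BD]
   → C = (-427/53, 175/53)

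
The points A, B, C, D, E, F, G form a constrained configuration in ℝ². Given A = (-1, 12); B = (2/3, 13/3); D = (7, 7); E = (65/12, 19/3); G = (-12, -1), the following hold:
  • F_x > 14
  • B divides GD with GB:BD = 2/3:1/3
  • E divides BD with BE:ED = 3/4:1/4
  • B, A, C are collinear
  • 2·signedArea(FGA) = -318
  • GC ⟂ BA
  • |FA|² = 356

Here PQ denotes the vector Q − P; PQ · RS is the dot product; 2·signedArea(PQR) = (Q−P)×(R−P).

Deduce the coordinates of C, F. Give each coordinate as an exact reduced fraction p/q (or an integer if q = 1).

C = (333/277, 518/277)
F = (15, 2)

1. C_x = 333/277  [B, A, C are collinear ∩ GC ⟂ BA]
2. C_y = 518/277  [B, A, C are collinear ∩ GC ⟂ BA]
   → C = (333/277, 518/277)
3. F_x = 15  [line -13·x + 11·y + 173 = 0 ∩ |FA|² = 356]
4. F_y = 2  [line -13·x + 11·y + 173 = 0 ∩ |FA|² = 356]
   → F = (15, 2)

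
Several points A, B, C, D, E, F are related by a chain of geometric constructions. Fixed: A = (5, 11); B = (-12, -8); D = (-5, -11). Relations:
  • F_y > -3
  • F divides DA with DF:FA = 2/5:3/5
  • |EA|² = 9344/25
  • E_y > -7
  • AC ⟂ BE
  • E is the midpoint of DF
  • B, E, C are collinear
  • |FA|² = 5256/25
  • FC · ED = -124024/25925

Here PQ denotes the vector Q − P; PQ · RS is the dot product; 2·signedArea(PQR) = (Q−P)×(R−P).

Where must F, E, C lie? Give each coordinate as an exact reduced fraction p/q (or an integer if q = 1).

C = (7761/1037, -5153/1037)
E = (-3, -33/5)
F = (-1, -11/5)

1. F_x = -1  [F divides DA with DF:FA = 2/5:3/5]
2. F_y = -11/5  [F divides DA with DF:FA = 2/5:3/5]
   → F = (-1, -11/5)
3. E_x = -3  [E is the midpoint of DF]
4. E_y = -33/5  [E is the midpoint of DF]
   → E = (-3, -33/5)
5. C_x = 7761/1037  [B, E, C are collinear ∩ AC ⟂ BE]
6. C_y = -5153/1037  [B, E, C are collinear ∩ AC ⟂ BE]
   → C = (7761/1037, -5153/1037)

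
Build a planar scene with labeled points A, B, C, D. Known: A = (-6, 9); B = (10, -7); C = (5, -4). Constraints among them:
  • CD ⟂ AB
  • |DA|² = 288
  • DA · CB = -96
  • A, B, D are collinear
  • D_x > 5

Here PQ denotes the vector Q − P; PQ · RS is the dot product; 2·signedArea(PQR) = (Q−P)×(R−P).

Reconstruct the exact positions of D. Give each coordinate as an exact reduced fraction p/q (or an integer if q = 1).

D = (6, -3)

1. D_x = 6  [A, B, D are collinear ∩ CD ⟂ AB]
2. D_y = -3  [A, B, D are collinear ∩ CD ⟂ AB]
   → D = (6, -3)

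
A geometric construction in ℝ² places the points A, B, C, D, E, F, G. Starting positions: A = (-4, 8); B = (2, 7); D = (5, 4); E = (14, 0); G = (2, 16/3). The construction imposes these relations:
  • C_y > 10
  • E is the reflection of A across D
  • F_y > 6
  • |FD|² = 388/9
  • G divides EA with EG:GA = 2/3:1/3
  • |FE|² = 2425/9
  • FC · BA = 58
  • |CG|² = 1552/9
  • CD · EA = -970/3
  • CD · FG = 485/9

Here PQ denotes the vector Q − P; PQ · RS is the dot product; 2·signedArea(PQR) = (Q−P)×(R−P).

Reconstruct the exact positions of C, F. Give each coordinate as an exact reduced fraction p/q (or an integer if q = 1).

1. C_x = -10  [line 18·x + -8·y + 796/3 = 0 ∩ |CG|² = 1552/9]
2. C_y = 32/3  [line 18·x + -8·y + 796/3 = 0 ∩ |CG|² = 1552/9]
   → C = (-10, 32/3)
3. F_x = -1  [CD · FG = 485/9 ∩ FC · BA = 58]
4. F_y = 20/3  [CD · FG = 485/9 ∩ FC · BA = 58]
   → F = (-1, 20/3)

C = (-10, 32/3)
F = (-1, 20/3)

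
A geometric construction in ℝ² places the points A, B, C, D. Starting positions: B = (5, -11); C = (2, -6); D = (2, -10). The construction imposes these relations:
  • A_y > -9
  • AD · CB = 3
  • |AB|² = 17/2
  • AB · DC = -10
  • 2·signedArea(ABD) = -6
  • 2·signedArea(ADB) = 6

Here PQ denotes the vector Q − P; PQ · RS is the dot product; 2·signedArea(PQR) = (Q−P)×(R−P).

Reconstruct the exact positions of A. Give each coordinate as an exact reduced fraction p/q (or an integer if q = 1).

1. A_x = 7/2  [2·signedArea(ADB) = 6 ∩ AB · DC = -10]
2. A_y = -17/2  [2·signedArea(ADB) = 6 ∩ AB · DC = -10]
   → A = (7/2, -17/2)

A = (7/2, -17/2)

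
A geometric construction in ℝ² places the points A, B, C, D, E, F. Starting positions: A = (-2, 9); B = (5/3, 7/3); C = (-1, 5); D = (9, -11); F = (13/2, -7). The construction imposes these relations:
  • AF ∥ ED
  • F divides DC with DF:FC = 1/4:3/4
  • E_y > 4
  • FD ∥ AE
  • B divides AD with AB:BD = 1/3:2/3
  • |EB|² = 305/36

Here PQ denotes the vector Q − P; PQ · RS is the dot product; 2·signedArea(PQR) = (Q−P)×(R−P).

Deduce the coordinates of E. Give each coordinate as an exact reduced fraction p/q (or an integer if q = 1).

1. E_x = 1/2  [AF ∥ ED ∩ FD ∥ AE]
2. E_y = 5  [AF ∥ ED ∩ FD ∥ AE]
   → E = (1/2, 5)

E = (1/2, 5)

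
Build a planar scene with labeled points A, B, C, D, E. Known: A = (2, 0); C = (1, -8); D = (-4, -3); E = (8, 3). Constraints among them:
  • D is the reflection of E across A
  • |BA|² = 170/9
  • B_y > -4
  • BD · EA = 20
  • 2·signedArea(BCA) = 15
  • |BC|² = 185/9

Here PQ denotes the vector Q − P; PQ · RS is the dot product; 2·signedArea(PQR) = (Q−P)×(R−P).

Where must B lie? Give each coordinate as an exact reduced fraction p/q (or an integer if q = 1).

B = (-1/3, -11/3)

1. B_x = -1/3  [BD · EA = 20 ∩ 2·signedArea(BCA) = 15]
2. B_y = -11/3  [BD · EA = 20 ∩ 2·signedArea(BCA) = 15]
   → B = (-1/3, -11/3)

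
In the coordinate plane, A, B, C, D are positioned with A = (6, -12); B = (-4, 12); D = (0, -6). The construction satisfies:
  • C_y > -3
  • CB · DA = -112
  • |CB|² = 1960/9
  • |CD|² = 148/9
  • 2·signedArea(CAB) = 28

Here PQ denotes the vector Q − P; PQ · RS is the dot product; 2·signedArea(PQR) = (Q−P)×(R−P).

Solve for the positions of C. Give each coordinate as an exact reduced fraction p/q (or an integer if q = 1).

C = (2/3, -2)

1. C_x = 2/3  [2·signedArea(CAB) = 28 ∩ CB · DA = -112]
2. C_y = -2  [2·signedArea(CAB) = 28 ∩ CB · DA = -112]
   → C = (2/3, -2)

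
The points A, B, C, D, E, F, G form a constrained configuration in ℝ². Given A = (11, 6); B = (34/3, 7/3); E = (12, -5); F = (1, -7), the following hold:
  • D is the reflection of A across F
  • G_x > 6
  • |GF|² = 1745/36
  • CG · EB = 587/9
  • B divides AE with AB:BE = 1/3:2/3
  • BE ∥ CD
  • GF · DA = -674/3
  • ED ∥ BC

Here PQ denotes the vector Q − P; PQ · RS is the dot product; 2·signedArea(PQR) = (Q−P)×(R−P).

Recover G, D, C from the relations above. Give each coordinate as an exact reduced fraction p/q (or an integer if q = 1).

C = (-29/3, -38/3)
D = (-9, -20)
G = (37/6, -7/3)

1. D_x = -9  [D is the reflection of A across F]
2. D_y = -20  [D is the reflection of A across F]
   → D = (-9, -20)
3. C_x = -29/3  [BE ∥ CD ∩ ED ∥ BC]
4. C_y = -38/3  [BE ∥ CD ∩ ED ∥ BC]
   → C = (-29/3, -38/3)
5. G_x = 37/6  [GF · DA = -674/3 ∩ CG · EB = 587/9]
6. G_y = -7/3  [GF · DA = -674/3 ∩ CG · EB = 587/9]
   → G = (37/6, -7/3)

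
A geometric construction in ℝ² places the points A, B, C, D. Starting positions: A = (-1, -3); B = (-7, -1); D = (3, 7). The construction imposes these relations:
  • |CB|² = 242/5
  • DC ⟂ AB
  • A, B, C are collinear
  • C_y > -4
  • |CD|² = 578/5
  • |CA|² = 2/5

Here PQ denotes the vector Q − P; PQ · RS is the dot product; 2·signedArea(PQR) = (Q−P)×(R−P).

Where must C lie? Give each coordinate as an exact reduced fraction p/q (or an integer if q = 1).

C = (-2/5, -16/5)

1. C_x = -2/5  [A, B, C are collinear ∩ DC ⟂ AB]
2. C_y = -16/5  [A, B, C are collinear ∩ DC ⟂ AB]
   → C = (-2/5, -16/5)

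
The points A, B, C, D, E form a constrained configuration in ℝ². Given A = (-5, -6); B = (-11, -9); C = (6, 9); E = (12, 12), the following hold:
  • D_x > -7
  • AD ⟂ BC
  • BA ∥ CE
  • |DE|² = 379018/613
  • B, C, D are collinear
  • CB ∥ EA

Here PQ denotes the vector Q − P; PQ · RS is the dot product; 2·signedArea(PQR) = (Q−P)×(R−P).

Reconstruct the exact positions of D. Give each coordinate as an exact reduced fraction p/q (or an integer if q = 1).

1. D_x = -4091/613  [B, C, D are collinear ∩ AD ⟂ BC]
2. D_y = -2709/613  [B, C, D are collinear ∩ AD ⟂ BC]
   → D = (-4091/613, -2709/613)

D = (-4091/613, -2709/613)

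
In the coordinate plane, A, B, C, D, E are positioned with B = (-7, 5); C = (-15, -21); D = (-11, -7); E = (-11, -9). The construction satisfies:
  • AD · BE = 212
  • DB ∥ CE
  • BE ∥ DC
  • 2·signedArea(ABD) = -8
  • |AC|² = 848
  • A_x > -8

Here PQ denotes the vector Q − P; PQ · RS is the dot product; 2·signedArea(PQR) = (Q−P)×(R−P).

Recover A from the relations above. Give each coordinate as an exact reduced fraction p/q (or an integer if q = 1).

A = (-7, 7)

1. A_x = -7  [2·signedArea(ABD) = -8 ∩ AD · BE = 212]
2. A_y = 7  [2·signedArea(ABD) = -8 ∩ AD · BE = 212]
   → A = (-7, 7)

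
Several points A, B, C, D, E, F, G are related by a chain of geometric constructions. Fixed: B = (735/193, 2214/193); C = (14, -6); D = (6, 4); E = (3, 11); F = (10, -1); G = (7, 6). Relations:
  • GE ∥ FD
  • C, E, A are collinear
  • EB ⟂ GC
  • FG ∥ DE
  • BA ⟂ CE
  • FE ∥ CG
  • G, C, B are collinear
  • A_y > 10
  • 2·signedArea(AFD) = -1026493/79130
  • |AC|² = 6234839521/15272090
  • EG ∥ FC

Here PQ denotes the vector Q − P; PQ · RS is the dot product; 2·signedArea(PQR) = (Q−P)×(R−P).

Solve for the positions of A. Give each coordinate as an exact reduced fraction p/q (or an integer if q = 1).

1. A_x = 239249/79130  [C, E, A are collinear ∩ BA ⟂ CE]
2. A_y = 867557/79130  [C, E, A are collinear ∩ BA ⟂ CE]
   → A = (239249/79130, 867557/79130)

A = (239249/79130, 867557/79130)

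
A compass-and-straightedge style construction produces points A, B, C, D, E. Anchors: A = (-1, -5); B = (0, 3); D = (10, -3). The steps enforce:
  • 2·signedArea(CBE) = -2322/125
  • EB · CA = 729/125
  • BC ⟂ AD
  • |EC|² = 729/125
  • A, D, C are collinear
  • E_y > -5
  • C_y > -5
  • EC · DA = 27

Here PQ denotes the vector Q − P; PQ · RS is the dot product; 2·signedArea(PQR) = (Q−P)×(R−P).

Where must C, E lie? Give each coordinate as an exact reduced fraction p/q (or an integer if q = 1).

1. C_x = 172/125  [A, D, C are collinear ∩ BC ⟂ AD]
2. C_y = -571/125  [A, D, C are collinear ∩ BC ⟂ AD]
   → C = (172/125, -571/125)
3. E_x = 469/125  [line 11·x + 2·y + -33 = 0 ∩ |EC|² = 729/125]
4. E_y = -517/125  [line 11·x + 2·y + -33 = 0 ∩ |EC|² = 729/125]
   → E = (469/125, -517/125)

C = (172/125, -571/125)
E = (469/125, -517/125)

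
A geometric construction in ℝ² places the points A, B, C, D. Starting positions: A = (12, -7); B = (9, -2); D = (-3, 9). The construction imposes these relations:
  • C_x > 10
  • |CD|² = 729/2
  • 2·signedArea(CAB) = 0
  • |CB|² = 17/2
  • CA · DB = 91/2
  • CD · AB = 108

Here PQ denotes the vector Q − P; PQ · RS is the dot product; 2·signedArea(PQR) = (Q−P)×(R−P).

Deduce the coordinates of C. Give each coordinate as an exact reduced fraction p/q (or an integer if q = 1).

1. C_x = 21/2  [2·signedArea(CAB) = 0 ∩ CA · DB = 91/2]
2. C_y = -9/2  [2·signedArea(CAB) = 0 ∩ CA · DB = 91/2]
   → C = (21/2, -9/2)

C = (21/2, -9/2)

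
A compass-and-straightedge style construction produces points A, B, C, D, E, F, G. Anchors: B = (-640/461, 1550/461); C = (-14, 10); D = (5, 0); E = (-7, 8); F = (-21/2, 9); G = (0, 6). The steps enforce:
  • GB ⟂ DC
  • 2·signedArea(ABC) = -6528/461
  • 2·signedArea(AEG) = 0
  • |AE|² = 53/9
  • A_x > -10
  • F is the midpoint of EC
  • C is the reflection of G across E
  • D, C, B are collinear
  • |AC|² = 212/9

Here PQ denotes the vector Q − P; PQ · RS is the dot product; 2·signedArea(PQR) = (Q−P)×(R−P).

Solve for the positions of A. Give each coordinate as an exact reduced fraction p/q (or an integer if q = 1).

A = (-28/3, 26/3)

1. A_x = -28/3  [2·signedArea(AEG) = 0 ∩ 2·signedArea(ABC) = -6528/461]
2. A_y = 26/3  [2·signedArea(AEG) = 0 ∩ 2·signedArea(ABC) = -6528/461]
   → A = (-28/3, 26/3)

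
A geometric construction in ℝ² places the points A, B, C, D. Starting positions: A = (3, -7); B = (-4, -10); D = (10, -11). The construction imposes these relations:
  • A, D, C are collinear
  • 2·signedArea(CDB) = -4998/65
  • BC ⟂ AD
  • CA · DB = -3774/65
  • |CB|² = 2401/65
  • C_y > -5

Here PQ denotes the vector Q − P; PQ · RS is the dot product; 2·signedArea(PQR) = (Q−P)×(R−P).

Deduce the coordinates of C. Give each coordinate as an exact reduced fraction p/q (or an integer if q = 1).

1. C_x = -64/65  [A, D, C are collinear ∩ BC ⟂ AD]
2. C_y = -307/65  [A, D, C are collinear ∩ BC ⟂ AD]
   → C = (-64/65, -307/65)

C = (-64/65, -307/65)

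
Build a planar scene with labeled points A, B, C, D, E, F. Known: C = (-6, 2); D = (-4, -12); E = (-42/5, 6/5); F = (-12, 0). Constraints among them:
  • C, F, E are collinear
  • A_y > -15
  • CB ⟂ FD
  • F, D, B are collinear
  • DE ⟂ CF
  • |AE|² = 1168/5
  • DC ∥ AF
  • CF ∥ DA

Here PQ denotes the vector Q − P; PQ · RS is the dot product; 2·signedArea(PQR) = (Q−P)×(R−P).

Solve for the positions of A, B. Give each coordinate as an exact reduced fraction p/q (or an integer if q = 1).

A = (-10, -14)
B = (-144/13, -18/13)

1. A_x = -10  [DC ∥ AF ∩ CF ∥ DA]
2. A_y = -14  [DC ∥ AF ∩ CF ∥ DA]
   → A = (-10, -14)
3. B_x = -144/13  [F, D, B are collinear ∩ CB ⟂ FD]
4. B_y = -18/13  [F, D, B are collinear ∩ CB ⟂ FD]
   → B = (-144/13, -18/13)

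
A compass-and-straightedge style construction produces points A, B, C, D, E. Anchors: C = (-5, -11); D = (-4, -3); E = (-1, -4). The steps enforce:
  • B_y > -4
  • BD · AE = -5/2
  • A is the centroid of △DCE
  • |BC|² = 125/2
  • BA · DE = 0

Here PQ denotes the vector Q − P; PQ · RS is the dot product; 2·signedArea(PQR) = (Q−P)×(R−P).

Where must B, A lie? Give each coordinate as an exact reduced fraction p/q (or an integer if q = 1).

1. A_x = -10/3  [A is the centroid of △DCE]
2. A_y = -6  [A is the centroid of △DCE]
   → A = (-10/3, -6)
3. B_x = -5/2  [BA · DE = 0 ∩ BD · AE = -5/2]
4. B_y = -7/2  [BA · DE = 0 ∩ BD · AE = -5/2]
   → B = (-5/2, -7/2)

A = (-10/3, -6)
B = (-5/2, -7/2)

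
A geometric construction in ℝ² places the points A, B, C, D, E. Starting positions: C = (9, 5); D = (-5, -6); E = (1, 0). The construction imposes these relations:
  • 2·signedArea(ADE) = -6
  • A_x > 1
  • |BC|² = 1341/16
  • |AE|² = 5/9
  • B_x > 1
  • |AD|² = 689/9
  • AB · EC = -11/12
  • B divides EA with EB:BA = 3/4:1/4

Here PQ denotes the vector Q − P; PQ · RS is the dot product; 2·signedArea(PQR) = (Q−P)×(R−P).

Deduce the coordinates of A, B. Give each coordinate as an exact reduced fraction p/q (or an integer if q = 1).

A = (5/3, -1/3)
B = (3/2, -1/4)

1. A_x = 5/3  [line -6·x + 6·y + 12 = 0 ∩ |AD|² = 689/9]
2. A_y = -1/3  [line -6·x + 6·y + 12 = 0 ∩ |AD|² = 689/9]
   → A = (5/3, -1/3)
3. B_x = 3/2  [AB · EC = -11/12 ∩ B divides EA with EB:BA = 3/4:1/4]
4. B_y = -1/4  [AB · EC = -11/12 ∩ B divides EA with EB:BA = 3/4:1/4]
   → B = (3/2, -1/4)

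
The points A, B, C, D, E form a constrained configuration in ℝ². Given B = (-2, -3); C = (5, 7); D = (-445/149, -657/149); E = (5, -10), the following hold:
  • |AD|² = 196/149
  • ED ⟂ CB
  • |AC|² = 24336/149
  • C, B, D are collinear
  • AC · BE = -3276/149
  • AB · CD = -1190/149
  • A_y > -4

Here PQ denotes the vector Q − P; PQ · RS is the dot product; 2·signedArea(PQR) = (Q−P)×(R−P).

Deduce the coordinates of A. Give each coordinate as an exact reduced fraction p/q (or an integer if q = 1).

1. A_x = -347/149  [AC · BE = -3276/149 ∩ AB · CD = -1190/149]
2. A_y = -517/149  [AC · BE = -3276/149 ∩ AB · CD = -1190/149]
   → A = (-347/149, -517/149)

A = (-347/149, -517/149)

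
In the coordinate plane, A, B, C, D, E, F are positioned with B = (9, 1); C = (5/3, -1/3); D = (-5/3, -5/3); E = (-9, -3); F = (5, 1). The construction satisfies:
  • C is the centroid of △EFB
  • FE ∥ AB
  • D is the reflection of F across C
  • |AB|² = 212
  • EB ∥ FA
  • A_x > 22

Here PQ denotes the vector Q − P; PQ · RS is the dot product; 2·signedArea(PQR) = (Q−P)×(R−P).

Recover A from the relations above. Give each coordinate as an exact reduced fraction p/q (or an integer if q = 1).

A = (23, 5)

1. A_x = 23  [FE ∥ AB ∩ EB ∥ FA]
2. A_y = 5  [FE ∥ AB ∩ EB ∥ FA]
   → A = (23, 5)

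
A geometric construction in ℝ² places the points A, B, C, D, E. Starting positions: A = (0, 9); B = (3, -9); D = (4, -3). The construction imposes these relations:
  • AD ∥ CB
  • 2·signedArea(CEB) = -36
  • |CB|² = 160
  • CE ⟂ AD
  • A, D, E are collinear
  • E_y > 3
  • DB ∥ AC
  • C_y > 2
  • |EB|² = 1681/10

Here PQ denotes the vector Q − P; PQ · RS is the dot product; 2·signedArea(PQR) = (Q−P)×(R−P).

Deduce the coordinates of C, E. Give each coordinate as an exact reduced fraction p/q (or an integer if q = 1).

C = (-1, 3)
E = (17/10, 39/10)

1. C_x = -1  [AD ∥ CB ∩ DB ∥ AC]
2. C_y = 3  [AD ∥ CB ∩ DB ∥ AC]
   → C = (-1, 3)
3. E_x = 17/10  [A, D, E are collinear ∩ CE ⟂ AD]
4. E_y = 39/10  [A, D, E are collinear ∩ CE ⟂ AD]
   → E = (17/10, 39/10)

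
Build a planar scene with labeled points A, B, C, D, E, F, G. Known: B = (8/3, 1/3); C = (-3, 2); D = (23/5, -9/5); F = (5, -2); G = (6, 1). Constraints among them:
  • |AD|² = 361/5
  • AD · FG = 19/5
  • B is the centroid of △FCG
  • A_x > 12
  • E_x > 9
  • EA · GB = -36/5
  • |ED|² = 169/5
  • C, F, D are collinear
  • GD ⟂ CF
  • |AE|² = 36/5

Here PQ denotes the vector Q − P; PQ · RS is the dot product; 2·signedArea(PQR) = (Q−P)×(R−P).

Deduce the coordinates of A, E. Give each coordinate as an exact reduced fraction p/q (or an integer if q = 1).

A = (61/5, -28/5)
E = (49/5, -22/5)

1. A_x = 61/5  [line -1·x + -3·y + -23/5 = 0 ∩ |AD|² = 361/5]
2. A_y = -28/5  [line -1·x + -3·y + -23/5 = 0 ∩ |AD|² = 361/5]
   → A = (61/5, -28/5)
3. E_x = 49/5  [line 10/3·x + 2/3·y + -446/15 = 0 ∩ |ED|² = 169/5]
4. E_y = -22/5  [line 10/3·x + 2/3·y + -446/15 = 0 ∩ |ED|² = 169/5]
   → E = (49/5, -22/5)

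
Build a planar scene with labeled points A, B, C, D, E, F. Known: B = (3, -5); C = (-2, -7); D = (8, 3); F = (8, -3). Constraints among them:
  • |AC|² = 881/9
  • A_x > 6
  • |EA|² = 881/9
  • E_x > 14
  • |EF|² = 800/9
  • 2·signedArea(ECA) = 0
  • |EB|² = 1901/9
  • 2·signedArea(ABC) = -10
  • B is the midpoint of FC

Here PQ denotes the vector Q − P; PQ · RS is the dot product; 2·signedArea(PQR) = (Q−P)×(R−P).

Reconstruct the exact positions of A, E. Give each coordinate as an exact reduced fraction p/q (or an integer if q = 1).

A = (19/3, -5/3)
E = (44/3, 11/3)

1. A_x = 19/3  [line 2·x + -5·y + -21 = 0 ∩ |AC|² = 881/9]
2. A_y = -5/3  [line 2·x + -5·y + -21 = 0 ∩ |AC|² = 881/9]
   → A = (19/3, -5/3)
3. E_x = 44/3  [line -16/3·x + 25/3·y + 143/3 = 0 ∩ |EF|² = 800/9]
4. E_y = 11/3  [line -16/3·x + 25/3·y + 143/3 = 0 ∩ |EF|² = 800/9]
   → E = (44/3, 11/3)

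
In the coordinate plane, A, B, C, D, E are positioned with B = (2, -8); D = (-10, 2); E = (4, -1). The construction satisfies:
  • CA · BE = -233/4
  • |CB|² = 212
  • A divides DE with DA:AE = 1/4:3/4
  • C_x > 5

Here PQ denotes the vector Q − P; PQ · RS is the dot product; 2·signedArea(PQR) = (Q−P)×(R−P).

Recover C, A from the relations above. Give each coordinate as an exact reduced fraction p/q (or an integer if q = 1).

1. A_x = -13/2  [A divides DE with DA:AE = 1/4:3/4]
2. A_y = 5/4  [A divides DE with DA:AE = 1/4:3/4]
   → A = (-13/2, 5/4)
3. C_x = 6  [line -2·x + -7·y + 54 = 0 ∩ |CB|² = 212]
4. C_y = 6  [line -2·x + -7·y + 54 = 0 ∩ |CB|² = 212]
   → C = (6, 6)

A = (-13/2, 5/4)
C = (6, 6)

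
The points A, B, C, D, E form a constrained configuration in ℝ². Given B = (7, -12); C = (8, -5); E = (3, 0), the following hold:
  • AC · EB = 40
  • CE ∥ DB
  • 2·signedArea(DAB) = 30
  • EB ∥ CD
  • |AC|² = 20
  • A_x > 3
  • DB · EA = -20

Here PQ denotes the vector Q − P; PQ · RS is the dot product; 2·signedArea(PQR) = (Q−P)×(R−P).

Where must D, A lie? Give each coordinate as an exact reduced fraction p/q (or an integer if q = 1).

1. D_x = 12  [CE ∥ DB ∩ EB ∥ CD]
2. D_y = -17  [CE ∥ DB ∩ EB ∥ CD]
   → D = (12, -17)
3. A_x = 4  [AC · EB = 40 ∩ DB · EA = -20]
4. A_y = -3  [AC · EB = 40 ∩ DB · EA = -20]
   → A = (4, -3)

A = (4, -3)
D = (12, -17)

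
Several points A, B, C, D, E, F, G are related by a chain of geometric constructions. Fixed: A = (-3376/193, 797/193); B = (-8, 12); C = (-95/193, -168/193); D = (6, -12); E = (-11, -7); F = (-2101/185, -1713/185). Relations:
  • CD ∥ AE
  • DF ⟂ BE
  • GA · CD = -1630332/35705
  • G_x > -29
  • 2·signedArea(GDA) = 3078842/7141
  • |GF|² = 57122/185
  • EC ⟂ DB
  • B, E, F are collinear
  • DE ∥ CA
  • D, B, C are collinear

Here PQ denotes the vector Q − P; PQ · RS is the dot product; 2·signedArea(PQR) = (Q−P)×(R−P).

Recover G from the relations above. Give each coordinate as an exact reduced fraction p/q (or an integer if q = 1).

1. G_x = -5312/185  [2·signedArea(GDA) = 3078842/7141 ∩ GA · CD = -1630332/35705]
2. G_y = -1206/185  [2·signedArea(GDA) = 3078842/7141 ∩ GA · CD = -1630332/35705]
   → G = (-5312/185, -1206/185)

G = (-5312/185, -1206/185)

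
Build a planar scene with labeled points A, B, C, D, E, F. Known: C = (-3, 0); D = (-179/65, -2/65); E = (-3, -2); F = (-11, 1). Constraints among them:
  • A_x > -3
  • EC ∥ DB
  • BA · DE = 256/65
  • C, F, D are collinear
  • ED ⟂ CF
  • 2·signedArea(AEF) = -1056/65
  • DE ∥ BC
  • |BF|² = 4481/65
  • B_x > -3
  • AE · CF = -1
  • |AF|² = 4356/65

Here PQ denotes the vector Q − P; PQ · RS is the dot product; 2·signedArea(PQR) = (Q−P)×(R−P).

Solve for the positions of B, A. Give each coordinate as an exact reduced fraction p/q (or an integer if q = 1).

1. B_x = -179/65  [DE ∥ BC ∩ EC ∥ DB]
2. B_y = 128/65  [DE ∥ BC ∩ EC ∥ DB]
   → B = (-179/65, 128/65)
3. A_x = -187/65  [2·signedArea(AEF) = -1056/65 ∩ BA · DE = 256/65]
4. A_y = -1/65  [2·signedArea(AEF) = -1056/65 ∩ BA · DE = 256/65]
   → A = (-187/65, -1/65)

A = (-187/65, -1/65)
B = (-179/65, 128/65)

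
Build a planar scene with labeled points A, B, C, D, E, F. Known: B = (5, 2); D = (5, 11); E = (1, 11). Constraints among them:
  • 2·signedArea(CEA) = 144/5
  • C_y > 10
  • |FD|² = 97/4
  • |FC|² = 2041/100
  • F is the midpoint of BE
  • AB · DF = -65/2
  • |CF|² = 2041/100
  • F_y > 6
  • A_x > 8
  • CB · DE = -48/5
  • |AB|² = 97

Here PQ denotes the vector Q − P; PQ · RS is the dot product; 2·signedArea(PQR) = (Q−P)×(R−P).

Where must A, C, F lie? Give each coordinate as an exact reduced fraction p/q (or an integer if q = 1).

A = (9, -7)
C = (13/5, 11)
F = (3, 13/2)

1. C_x = 13/5  [CB · DE = -48/5]
2. F_x = 3  [F is the midpoint of BE]
3. F_y = 13/2  [F is the midpoint of BE]
   → F = (3, 13/2)
4. A_x = 9  [line 2·x + 9/2·y + 27/2 = 0 ∩ |AB|² = 97]
5. A_y = -7  [line 2·x + 9/2·y + 27/2 = 0 ∩ |AB|² = 97]
   → A = (9, -7)
6. C_x = 13/5  [2·signedArea(CEA) = 144/5 ∩ CB · DE = -48/5]
7. C_y = 11  [2·signedArea(CEA) = 144/5 ∩ CB · DE = -48/5]
   → C = (13/5, 11)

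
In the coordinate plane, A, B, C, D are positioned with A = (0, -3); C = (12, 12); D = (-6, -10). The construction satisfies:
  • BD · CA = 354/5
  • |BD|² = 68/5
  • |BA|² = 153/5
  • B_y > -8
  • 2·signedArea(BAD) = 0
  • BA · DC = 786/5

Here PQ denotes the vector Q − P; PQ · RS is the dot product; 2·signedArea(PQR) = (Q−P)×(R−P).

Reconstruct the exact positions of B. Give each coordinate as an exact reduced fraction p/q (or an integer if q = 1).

1. B_x = -18/5  [2·signedArea(BAD) = 0 ∩ BA · DC = 786/5]
2. B_y = -36/5  [2·signedArea(BAD) = 0 ∩ BA · DC = 786/5]
   → B = (-18/5, -36/5)

B = (-18/5, -36/5)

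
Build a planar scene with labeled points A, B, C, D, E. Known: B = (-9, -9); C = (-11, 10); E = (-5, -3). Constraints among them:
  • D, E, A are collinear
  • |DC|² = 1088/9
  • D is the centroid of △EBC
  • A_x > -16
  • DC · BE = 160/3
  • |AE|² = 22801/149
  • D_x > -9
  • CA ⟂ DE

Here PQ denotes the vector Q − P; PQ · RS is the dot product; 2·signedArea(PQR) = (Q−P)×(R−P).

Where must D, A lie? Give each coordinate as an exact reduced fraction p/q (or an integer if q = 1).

A = (-2255/149, 610/149)
D = (-25/3, -2/3)

1. D_x = -25/3  [D is the centroid of △EBC]
2. D_y = -2/3  [D is the centroid of △EBC]
   → D = (-25/3, -2/3)
3. A_x = -2255/149  [D, E, A are collinear ∩ CA ⟂ DE]
4. A_y = 610/149  [D, E, A are collinear ∩ CA ⟂ DE]
   → A = (-2255/149, 610/149)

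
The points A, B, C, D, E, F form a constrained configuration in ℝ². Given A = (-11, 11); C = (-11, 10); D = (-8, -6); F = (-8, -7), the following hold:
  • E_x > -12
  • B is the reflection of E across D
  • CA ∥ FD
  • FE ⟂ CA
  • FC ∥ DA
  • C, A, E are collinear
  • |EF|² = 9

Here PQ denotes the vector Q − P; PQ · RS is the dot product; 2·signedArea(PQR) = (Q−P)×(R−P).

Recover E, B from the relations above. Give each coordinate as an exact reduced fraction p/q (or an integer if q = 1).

B = (-5, -5)
E = (-11, -7)

1. E_x = -11  [C, A, E are collinear ∩ FE ⟂ CA]
2. E_y = -7  [C, A, E are collinear ∩ FE ⟂ CA]
   → E = (-11, -7)
3. B_x = -5  [B is the reflection of E across D]
4. B_y = -5  [B is the reflection of E across D]
   → B = (-5, -5)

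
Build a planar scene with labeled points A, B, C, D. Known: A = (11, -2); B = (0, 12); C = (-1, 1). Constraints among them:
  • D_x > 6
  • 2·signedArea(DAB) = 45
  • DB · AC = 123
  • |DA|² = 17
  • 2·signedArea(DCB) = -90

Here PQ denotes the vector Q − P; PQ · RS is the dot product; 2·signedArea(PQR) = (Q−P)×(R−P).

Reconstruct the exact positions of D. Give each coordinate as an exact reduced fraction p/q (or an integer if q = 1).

1. D_x = 7  [DB · AC = 123 ∩ 2·signedArea(DCB) = -90]
2. D_y = -1  [DB · AC = 123 ∩ 2·signedArea(DCB) = -90]
   → D = (7, -1)

D = (7, -1)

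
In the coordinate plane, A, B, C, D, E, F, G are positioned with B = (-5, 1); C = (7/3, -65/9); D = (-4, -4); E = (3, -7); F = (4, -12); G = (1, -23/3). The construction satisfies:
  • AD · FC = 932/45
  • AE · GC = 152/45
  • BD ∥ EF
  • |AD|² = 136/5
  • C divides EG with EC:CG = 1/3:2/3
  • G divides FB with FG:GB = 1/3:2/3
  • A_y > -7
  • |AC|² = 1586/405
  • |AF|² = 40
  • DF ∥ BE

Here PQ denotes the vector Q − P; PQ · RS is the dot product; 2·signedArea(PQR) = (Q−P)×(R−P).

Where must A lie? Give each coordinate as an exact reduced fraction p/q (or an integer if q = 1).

A = (2/5, -34/5)

1. A_x = 2/5  [AE · GC = 152/45 ∩ AD · FC = 932/45]
2. A_y = -34/5  [AE · GC = 152/45 ∩ AD · FC = 932/45]
   → A = (2/5, -34/5)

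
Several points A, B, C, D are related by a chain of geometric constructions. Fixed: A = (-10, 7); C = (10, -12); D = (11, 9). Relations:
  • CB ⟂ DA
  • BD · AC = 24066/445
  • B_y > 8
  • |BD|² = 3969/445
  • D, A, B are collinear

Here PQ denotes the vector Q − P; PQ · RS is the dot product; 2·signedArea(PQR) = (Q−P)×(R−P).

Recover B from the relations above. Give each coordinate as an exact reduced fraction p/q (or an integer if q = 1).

B = (3572/445, 3879/445)

1. B_x = 3572/445  [D, A, B are collinear ∩ CB ⟂ DA]
2. B_y = 3879/445  [D, A, B are collinear ∩ CB ⟂ DA]
   → B = (3572/445, 3879/445)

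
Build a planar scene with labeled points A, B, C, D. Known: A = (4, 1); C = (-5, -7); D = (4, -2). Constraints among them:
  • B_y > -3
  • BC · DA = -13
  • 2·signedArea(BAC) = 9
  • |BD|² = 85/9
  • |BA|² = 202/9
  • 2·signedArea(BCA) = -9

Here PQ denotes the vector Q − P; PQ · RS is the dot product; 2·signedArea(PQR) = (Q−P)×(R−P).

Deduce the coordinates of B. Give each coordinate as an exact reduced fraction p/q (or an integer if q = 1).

1. B_x = 1  [2·signedArea(BAC) = 9 ∩ BC · DA = -13]
2. B_y = -8/3  [2·signedArea(BAC) = 9 ∩ BC · DA = -13]
   → B = (1, -8/3)

B = (1, -8/3)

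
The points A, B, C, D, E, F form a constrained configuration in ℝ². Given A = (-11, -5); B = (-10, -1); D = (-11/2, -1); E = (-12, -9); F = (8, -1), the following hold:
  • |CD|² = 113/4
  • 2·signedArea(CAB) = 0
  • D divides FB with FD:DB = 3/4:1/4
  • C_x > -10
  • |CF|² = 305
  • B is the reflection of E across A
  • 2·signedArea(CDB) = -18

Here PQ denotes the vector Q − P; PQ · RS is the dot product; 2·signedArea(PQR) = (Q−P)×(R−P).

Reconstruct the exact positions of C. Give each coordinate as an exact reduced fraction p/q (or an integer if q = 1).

C = (-9, 3)

1. C_x = -9  [2·signedArea(CAB) = 0 ∩ 2·signedArea(CDB) = -18]
2. C_y = 3  [2·signedArea(CAB) = 0 ∩ 2·signedArea(CDB) = -18]
   → C = (-9, 3)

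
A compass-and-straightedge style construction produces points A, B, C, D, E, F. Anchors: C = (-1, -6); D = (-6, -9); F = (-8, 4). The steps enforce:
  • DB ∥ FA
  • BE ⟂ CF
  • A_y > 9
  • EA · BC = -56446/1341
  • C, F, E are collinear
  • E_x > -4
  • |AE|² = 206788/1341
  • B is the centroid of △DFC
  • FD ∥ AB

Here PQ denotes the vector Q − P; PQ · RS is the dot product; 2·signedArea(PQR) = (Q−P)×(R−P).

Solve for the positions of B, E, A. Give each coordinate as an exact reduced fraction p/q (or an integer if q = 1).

1. B_x = -5  [B is the centroid of △DFC]
2. B_y = -11/3  [B is the centroid of △DFC]
   → B = (-5, -11/3)
3. E_x = -1525/447  [C, F, E are collinear ∩ BE ⟂ CF]
4. E_y = -1142/447  [C, F, E are collinear ∩ BE ⟂ CF]
   → E = (-1525/447, -1142/447)
5. A_x = -7  [FD ∥ AB ∩ DB ∥ FA]
6. A_y = 28/3  [FD ∥ AB ∩ DB ∥ FA]
   → A = (-7, 28/3)

A = (-7, 28/3)
B = (-5, -11/3)
E = (-1525/447, -1142/447)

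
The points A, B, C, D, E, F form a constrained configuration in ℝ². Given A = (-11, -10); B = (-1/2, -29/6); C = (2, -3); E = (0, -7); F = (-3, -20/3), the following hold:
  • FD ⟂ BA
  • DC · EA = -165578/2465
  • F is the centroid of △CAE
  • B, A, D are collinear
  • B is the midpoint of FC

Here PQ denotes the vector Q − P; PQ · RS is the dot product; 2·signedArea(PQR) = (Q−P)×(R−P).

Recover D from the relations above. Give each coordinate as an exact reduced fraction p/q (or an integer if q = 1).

D = (-7984/2465, -45709/7395)

1. D_x = -7984/2465  [B, A, D are collinear ∩ FD ⟂ BA]
2. D_y = -45709/7395  [B, A, D are collinear ∩ FD ⟂ BA]
   → D = (-7984/2465, -45709/7395)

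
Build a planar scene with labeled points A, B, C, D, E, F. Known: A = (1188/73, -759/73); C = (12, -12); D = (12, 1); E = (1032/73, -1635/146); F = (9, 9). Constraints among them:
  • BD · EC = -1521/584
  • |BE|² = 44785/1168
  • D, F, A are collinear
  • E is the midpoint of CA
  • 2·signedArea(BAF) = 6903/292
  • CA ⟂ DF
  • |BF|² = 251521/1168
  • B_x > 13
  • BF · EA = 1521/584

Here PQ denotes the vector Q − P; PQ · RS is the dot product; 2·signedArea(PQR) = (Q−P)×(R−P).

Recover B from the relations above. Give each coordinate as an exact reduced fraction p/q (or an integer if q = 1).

1. B_x = 954/73  [line 156/73·x + 117/146·y + -13923/584 = 0 ∩ |BF|² = 251521/1168]
2. B_y = -1489/292  [line 156/73·x + 117/146·y + -13923/584 = 0 ∩ |BF|² = 251521/1168]
   → B = (954/73, -1489/292)

B = (954/73, -1489/292)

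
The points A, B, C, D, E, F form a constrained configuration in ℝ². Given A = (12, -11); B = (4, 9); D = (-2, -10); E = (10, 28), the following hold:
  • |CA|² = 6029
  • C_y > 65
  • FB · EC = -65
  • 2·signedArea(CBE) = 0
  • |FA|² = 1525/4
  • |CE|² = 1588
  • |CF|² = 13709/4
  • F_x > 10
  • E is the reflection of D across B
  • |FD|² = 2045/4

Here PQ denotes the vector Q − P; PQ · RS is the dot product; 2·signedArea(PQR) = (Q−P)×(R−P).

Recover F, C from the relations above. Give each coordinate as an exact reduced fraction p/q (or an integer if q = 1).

C = (22, 66)
F = (11, 17/2)

1. C_x = 22  [line -19·x + 6·y + 22 = 0 ∩ |CE|² = 1588]
2. C_y = 66  [line -19·x + 6·y + 22 = 0 ∩ |CE|² = 1588]
   → C = (22, 66)
3. F_x = 11  [line -12·x + -38·y + 455 = 0 ∩ |CF|² = 13709/4]
4. F_y = 17/2  [line -12·x + -38·y + 455 = 0 ∩ |CF|² = 13709/4]
   → F = (11, 17/2)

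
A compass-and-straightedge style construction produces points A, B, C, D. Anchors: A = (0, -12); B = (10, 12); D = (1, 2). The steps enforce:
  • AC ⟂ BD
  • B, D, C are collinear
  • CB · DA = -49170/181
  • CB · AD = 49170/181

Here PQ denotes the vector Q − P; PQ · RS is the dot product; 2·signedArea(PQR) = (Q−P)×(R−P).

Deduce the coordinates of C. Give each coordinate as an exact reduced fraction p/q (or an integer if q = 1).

1. C_x = -1160/181  [B, D, C are collinear ∩ AC ⟂ BD]
2. C_y = -1128/181  [B, D, C are collinear ∩ AC ⟂ BD]
   → C = (-1160/181, -1128/181)

C = (-1160/181, -1128/181)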